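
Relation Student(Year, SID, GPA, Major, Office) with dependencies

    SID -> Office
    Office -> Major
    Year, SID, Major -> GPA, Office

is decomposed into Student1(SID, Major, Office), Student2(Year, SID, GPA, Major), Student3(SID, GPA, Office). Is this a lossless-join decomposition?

Chase test. Columns are Year, SID, GPA, Major, Office; row i has aⱼ where attribute j ∈ Studenti, else bᵢⱼ.
Initial tableau (one row per fragment):
  row 1: b11 a2 b13 a4 a5
  row 2: a1 a2 a3 a4 b25
  row 3: b31 a2 a3 b34 a5
Rows 1 and 2 agree on SID; apply SID→Office and equate their Office entries.
Rows 1 and 3 agree on Office; apply Office→Major and equate their Major entries.
Row 2 is now all distinguished symbols — the join is lossless.

Yes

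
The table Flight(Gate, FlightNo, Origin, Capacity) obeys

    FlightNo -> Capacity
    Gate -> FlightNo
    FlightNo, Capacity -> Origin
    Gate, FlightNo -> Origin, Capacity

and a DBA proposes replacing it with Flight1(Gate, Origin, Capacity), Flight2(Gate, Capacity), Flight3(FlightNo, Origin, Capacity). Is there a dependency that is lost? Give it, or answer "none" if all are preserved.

Gate -> FlightNo

Check Gate → FlightNo: no single fragment contains all of {Gate, FlightNo}, and the restricted closure of {Gate} across the fragments never reaches {FlightNo}.
FlightNo → Capacity is preserved.
FlightNo, Capacity → Origin is preserved.
Gate, FlightNo → Origin, Capacity is preserved.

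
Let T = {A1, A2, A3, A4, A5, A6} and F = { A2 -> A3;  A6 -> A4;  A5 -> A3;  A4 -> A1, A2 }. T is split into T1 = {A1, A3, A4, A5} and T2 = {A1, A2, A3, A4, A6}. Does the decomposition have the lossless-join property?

Common attributes: T1 ∩ T2 = {A1, A3, A4}.
Closure of {A1, A3, A4}: A4 → A1, A2 applies, adding A2. So (A1, A3, A4)⁺ = {A1, A2, A3, A4}.
The closure contains neither all of T1 = {A1, A3, A4, A5} nor all of T2 = {A1, A2, A3, A4, A6}, so the common attributes are not a superkey of either fragment. The join is lossy.

No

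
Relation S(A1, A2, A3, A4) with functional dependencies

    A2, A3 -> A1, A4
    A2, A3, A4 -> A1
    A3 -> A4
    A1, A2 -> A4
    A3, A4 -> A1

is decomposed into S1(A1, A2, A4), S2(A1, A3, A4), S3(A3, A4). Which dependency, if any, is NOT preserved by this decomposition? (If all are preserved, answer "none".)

none

A2, A3 → A1, A4: restricted closure across fragments reaches A1, A4.
A2, A3, A4 → A1: restricted closure across fragments reaches A1.
A3 → A4 lies within S2.
A1, A2 → A4 lies within S1.
A3, A4 → A1 lies within S2.
Every dependency is enforceable on the fragments, so the decomposition is dependency-preserving.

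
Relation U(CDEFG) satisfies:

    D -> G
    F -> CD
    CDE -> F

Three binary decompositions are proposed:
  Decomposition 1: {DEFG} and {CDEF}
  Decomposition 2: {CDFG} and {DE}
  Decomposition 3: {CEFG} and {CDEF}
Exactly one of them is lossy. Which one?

Decomposition 2

Decomposition 1: common = {DEF}, closure = {CDEFG} → lossless.
Decomposition 2: common = {D}, closure = {DG} → lossy.
Decomposition 3: common = {CEF}, closure = {CDEFG} → lossless.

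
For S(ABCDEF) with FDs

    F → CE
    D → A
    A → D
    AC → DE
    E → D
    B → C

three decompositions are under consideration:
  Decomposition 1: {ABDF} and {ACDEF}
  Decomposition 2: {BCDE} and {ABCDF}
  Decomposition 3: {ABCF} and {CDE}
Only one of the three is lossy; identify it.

Decomposition 1: common = {ADF}, closure = {ACDEF} → lossless.
Decomposition 2: common = {BCD}, closure = {ABCDE} → lossless.
Decomposition 3: common = {C}, closure = {C} → lossy.

Decomposition 3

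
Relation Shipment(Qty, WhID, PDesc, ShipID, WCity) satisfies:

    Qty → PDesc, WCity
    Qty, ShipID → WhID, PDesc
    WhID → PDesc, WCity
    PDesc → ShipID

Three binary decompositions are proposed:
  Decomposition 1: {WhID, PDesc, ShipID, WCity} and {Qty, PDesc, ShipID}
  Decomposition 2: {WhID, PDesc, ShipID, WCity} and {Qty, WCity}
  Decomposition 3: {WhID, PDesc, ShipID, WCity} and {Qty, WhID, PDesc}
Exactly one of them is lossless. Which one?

Decomposition 3

Decomposition 1: common = {PDesc, ShipID}, closure = {PDesc, ShipID} → lossy.
Decomposition 2: common = {WCity}, closure = {WCity} → lossy.
Decomposition 3: common = {WhID, PDesc}, closure = {WhID, PDesc, ShipID, WCity} → lossless.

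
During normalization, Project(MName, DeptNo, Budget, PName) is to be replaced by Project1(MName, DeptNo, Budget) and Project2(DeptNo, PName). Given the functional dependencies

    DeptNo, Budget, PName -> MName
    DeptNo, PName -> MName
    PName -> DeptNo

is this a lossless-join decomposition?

No

Common attributes: Project1 ∩ Project2 = {DeptNo}.
No dependency enlarges {DeptNo}, so (DeptNo)⁺ = {DeptNo}.
The closure contains neither all of Project1 = {MName, DeptNo, Budget} nor all of Project2 = {DeptNo, PName}, so the common attributes are not a superkey of either fragment. The join is lossy.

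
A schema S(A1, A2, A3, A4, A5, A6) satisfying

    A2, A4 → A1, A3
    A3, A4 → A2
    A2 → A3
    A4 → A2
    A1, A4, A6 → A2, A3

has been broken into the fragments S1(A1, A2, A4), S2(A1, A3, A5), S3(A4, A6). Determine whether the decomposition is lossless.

Chase test. Columns are A1, A2, A3, A4, A5, A6; row i has aⱼ where attribute j ∈ Si, else bᵢⱼ.
Initial tableau (one row per fragment):
  row 1: a1 a2 b13 a4 b15 b16
  row 2: a1 b22 a3 b24 a5 b26
  row 3: b31 b32 b33 a4 b35 a6
Rows 1 and 3 agree on A4; apply A4→A2 and equate their A2 entries.
Rows 1 and 3 agree on A2, A4; apply A2, A4→A1, A3 and equate their A1, A3 entries.
No row becomes fully distinguished — the join is lossy.

No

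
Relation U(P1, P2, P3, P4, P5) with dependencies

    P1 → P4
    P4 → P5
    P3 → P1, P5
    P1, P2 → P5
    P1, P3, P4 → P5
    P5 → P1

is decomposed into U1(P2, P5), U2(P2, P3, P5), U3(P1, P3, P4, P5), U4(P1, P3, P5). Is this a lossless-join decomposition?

Chase test. Columns are P1, P2, P3, P4, P5; row i has aⱼ where attribute j ∈ Ui, else bᵢⱼ.
Initial tableau (one row per fragment):
  row 1: b11 a2 b13 b14 a5
  row 2: b21 a2 a3 b24 a5
  row 3: a1 b32 a3 a4 a5
  row 4: a1 b42 a3 b44 a5
Rows 3 and 4 agree on P1; apply P1→P4 and equate their P4 entries.
Rows 2 and 3 agree on P3; apply P3→P1, P5 and equate their P1, P5 entries.
Rows 1 and 2 agree on P5; apply P5→P1 and equate their P1 entries.
Rows 1 and 2 agree on P1; apply P1→P4 and equate their P4 entries.
Rows 1 and 3 agree on P1; apply P1→P4 and equate their P4 entries.
Row 2 is now all distinguished symbols — the join is lossless.

Yes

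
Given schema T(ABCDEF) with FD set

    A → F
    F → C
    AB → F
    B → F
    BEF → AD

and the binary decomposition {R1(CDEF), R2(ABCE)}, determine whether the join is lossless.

No

Common attributes: R1 ∩ R2 = {CE}.
No dependency enlarges {CE}, so (CE)⁺ = {CE}.
The closure contains neither all of R1 = {CDEF} nor all of R2 = {ABCE}, so the common attributes are not a superkey of either fragment. The join is lossy.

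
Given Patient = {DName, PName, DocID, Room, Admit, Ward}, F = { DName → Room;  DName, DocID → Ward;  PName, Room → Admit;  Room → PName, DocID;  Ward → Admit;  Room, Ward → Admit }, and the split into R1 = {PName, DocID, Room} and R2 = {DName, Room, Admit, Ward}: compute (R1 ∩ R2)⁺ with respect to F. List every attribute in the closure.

PName, DocID, Room, Admit

R1 ∩ R2 = {Room}.
Room → PName, DocID applies, adding PName, DocID
PName, Room → Admit applies, adding Admit
Closure: {PName, DocID, Room, Admit}.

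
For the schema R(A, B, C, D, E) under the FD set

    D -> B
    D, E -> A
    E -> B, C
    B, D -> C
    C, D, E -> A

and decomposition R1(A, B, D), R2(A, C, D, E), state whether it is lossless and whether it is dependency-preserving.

Lossless test: (A, D)⁺ = {A, B, C, D}, which contains all of one fragment — lossless.
Dependency preservation: the restricted closure of {E} across the fragments never reaches {B, C}, so E → B, C cannot be enforced without a join — not preserved.

lossless but not dependency-preserving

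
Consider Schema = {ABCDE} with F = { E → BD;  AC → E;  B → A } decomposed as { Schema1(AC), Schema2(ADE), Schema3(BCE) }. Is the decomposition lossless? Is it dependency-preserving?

lossless but not dependency-preserving

Lossless test (chase): Rows 2 and 3 agree on E; apply E→BD and equate their BD entries. Rows 2 and 3 agree on B; apply B→A and equate their A entries. Rows 1 and 3 agree on AC; apply AC→E and equate their E entries. Rows 1 and 2 agree on E; apply E→BD and equate their BD entries. Row 1 is now all distinguished symbols — the join is lossless.
Dependency preservation: the restricted closure of {AC} across the fragments never reaches {E}, so AC → E cannot be enforced without a join — not preserved.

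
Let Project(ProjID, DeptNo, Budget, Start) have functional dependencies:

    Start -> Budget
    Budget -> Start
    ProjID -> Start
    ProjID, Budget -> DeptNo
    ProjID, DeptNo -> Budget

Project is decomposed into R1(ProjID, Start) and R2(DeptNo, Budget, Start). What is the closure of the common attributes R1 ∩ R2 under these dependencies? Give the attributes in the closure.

Budget, Start

R1 ∩ R2 = {Start}.
Start → Budget applies, adding Budget
Closure: {Budget, Start}.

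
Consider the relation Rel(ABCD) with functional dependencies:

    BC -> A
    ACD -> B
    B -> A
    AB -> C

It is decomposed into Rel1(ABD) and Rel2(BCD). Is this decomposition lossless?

Yes

Common attributes: Rel1 ∩ Rel2 = {BD}.
Closure of {BD}: B → A applies, adding A; AB → C applies, adding C. So (BD)⁺ = {ABCD}.
This closure contains every attribute of Rel1, so Rel1 ∩ Rel2 → Rel1. The join is lossless.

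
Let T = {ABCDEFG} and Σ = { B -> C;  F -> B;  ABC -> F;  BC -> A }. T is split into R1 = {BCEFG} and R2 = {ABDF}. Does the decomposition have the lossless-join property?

Common attributes: R1 ∩ R2 = {BF}.
Closure of {BF}: B → C applies, adding C; BC → A applies, adding A. So (BF)⁺ = {ABCF}.
The closure contains neither all of R1 = {BCEFG} nor all of R2 = {ABDF}, so the common attributes are not a superkey of either fragment. The join is lossy.

No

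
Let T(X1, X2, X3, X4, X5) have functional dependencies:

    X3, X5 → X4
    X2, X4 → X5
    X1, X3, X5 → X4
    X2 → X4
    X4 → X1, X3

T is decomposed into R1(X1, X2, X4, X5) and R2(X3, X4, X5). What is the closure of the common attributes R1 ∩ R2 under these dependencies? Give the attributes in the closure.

X1, X3, X4, X5

R1 ∩ R2 = {X4, X5}.
X4 → X1, X3 applies, adding X1, X3
Closure: {X1, X3, X4, X5}.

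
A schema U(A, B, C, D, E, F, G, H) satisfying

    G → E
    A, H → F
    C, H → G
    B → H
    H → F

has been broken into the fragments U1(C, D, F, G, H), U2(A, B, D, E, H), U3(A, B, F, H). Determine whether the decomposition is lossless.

No

Chase test. Columns are A, B, C, D, E, F, G, H; row i has aⱼ where attribute j ∈ Ui, else bᵢⱼ.
Initial tableau (one row per fragment):
  row 1: b11 b12 a3 a4 b15 a6 a7 a8
  row 2: a1 a2 b23 a4 a5 b26 b27 a8
  row 3: a1 a2 b33 b34 b35 a6 b37 a8
Rows 2 and 3 agree on A, H; apply A, H→F and equate their F entries.
No row becomes fully distinguished — the join is lossy.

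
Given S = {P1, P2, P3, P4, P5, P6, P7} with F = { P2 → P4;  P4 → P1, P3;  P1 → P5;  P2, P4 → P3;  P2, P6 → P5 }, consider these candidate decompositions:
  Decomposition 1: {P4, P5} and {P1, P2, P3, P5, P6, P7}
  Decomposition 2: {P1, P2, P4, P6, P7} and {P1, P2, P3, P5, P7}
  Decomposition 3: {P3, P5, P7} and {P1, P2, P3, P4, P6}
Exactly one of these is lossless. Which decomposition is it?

Decomposition 1: common = {P5}, closure = {P5} → lossy.
Decomposition 2: common = {P1, P2, P7}, closure = {P1, P2, P3, P4, P5, P7} → lossless.
Decomposition 3: common = {P3}, closure = {P3} → lossy.

Decomposition 2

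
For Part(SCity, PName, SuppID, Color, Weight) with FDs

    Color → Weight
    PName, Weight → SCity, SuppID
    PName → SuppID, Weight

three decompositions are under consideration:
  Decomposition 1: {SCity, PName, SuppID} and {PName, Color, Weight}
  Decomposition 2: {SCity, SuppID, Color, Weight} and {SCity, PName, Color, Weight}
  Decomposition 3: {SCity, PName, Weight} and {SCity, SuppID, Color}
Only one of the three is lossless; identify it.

Decomposition 1: common = {PName}, closure = {SCity, PName, SuppID, Weight} → lossless.
Decomposition 2: common = {SCity, Color, Weight}, closure = {SCity, Color, Weight} → lossy.
Decomposition 3: common = {SCity}, closure = {SCity} → lossy.

Decomposition 1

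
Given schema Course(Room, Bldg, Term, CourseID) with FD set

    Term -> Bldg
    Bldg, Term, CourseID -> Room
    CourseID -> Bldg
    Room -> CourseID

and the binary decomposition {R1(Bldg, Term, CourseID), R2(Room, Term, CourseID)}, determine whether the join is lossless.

Common attributes: R1 ∩ R2 = {Term, CourseID}.
Closure of {Term, CourseID}: Term → Bldg applies, adding Bldg; Bldg, Term, CourseID → Room applies, adding Room. So (Term, CourseID)⁺ = {Room, Bldg, Term, CourseID}.
This closure contains every attribute of R1, so R1 ∩ R2 → R1. The join is lossless.

Yes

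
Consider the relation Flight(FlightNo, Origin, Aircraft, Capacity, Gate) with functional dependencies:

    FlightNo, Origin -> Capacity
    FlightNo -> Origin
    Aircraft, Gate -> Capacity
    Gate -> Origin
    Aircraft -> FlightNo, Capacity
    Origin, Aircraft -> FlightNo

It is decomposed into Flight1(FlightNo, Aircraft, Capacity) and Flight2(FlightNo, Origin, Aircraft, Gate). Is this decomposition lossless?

Common attributes: Flight1 ∩ Flight2 = {FlightNo, Aircraft}.
Closure of {FlightNo, Aircraft}: FlightNo → Origin applies, adding Origin; Aircraft → FlightNo, Capacity applies, adding Capacity. So (FlightNo, Aircraft)⁺ = {FlightNo, Origin, Aircraft, Capacity}.
This closure contains every attribute of Flight1, so Flight1 ∩ Flight2 → Flight1. The join is lossless.

Yes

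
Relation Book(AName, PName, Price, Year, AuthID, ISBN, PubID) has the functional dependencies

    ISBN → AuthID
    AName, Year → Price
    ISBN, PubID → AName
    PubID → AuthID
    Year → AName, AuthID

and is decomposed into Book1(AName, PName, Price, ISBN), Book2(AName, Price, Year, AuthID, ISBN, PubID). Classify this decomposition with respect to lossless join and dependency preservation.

Lossless test: (AName, Price, ISBN)⁺ = {AName, Price, AuthID, ISBN}, which is a superkey of neither fragment — lossy.
Dependency preservation: every FD's attributes lie within a single fragment, so each can be enforced locally — preserved.

lossy but dependency-preserving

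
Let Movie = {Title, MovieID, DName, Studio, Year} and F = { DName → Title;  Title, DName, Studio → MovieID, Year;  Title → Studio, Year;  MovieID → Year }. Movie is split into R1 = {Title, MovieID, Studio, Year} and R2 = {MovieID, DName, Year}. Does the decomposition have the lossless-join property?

Common attributes: R1 ∩ R2 = {MovieID, Year}.
No dependency enlarges {MovieID, Year}, so (MovieID, Year)⁺ = {MovieID, Year}.
The closure contains neither all of R1 = {Title, MovieID, Studio, Year} nor all of R2 = {MovieID, DName, Year}, so the common attributes are not a superkey of either fragment. The join is lossy.

No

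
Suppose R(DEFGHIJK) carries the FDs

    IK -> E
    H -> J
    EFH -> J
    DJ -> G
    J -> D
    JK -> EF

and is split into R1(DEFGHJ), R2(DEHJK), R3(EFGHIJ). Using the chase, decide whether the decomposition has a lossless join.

Chase test. Columns are DEFGHIJK; row i has aⱼ where attribute j ∈ Ri, else bᵢⱼ.
Initial tableau (one row per fragment):
  row 1: a1 a2 a3 a4 a5 b16 a7 b18
  row 2: a1 a2 b23 b24 a5 b26 a7 a8
  row 3: b31 a2 a3 a4 a5 a6 a7 b38
Rows 1 and 2 agree on DJ; apply DJ→G and equate their G entries.
Rows 1 and 3 agree on J; apply J→D and equate their D entries.
No row becomes fully distinguished — the join is lossy.

No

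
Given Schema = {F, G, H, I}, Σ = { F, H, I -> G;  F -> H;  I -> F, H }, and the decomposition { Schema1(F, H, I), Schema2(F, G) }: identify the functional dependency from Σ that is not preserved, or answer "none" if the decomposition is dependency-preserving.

F, H, I -> G

Check F, H, I → G: no single fragment contains all of {F, G, H, I}, and the restricted closure of {F, H, I} across the fragments never reaches {G}.
F → H is preserved.
I → F, H is preserved.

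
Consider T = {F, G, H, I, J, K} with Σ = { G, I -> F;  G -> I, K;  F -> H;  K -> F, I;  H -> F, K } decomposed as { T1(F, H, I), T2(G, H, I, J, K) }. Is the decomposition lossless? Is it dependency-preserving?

Lossless test: (H, I)⁺ = {F, H, I, K}, which contains all of one fragment — lossless.
Dependency preservation: G, I → F; K → F, I; H → F, K are not contained in any single fragment, but the restricted closure of each left-hand side across the fragments still reaches the right-hand side; the remaining FDs each lie inside some fragment. All dependencies are preserved.

lossless and dependency-preserving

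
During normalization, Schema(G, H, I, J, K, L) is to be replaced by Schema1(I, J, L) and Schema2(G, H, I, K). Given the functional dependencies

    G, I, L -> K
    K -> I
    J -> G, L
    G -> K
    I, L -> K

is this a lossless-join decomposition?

Common attributes: Schema1 ∩ Schema2 = {I}.
No dependency enlarges {I}, so (I)⁺ = {I}.
The closure contains neither all of Schema1 = {I, J, L} nor all of Schema2 = {G, H, I, K}, so the common attributes are not a superkey of either fragment. The join is lossy.

No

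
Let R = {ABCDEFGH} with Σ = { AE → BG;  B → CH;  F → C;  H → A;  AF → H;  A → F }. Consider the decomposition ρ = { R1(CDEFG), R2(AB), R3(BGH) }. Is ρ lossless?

No

Chase test. Columns are ABCDEFGH; row i has aⱼ where attribute j ∈ Ri, else bᵢⱼ.
Initial tableau (one row per fragment):
  row 1: b11 b12 a3 a4 a5 a6 a7 b18
  row 2: a1 a2 b23 b24 b25 b26 b27 b28
  row 3: b31 a2 b33 b34 b35 b36 a7 a8
Rows 2 and 3 agree on B; apply B→CH and equate their CH entries.
Rows 2 and 3 agree on H; apply H→A and equate their A entries.
Rows 2 and 3 agree on A; apply A→F and equate their F entries.
No row becomes fully distinguished — the join is lossy.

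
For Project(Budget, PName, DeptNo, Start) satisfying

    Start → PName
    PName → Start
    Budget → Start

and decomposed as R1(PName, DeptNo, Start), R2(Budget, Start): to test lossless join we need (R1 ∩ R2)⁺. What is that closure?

R1 ∩ R2 = {Start}.
Start → PName applies, adding PName
Closure: {PName, Start}.

PName, Start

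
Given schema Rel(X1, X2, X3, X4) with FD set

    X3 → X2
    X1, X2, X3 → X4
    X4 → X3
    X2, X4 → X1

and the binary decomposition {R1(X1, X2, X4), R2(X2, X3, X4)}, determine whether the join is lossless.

Yes

Common attributes: R1 ∩ R2 = {X2, X4}.
Closure of {X2, X4}: X4 → X3 applies, adding X3; X2, X4 → X1 applies, adding X1. So (X2, X4)⁺ = {X1, X2, X3, X4}.
This closure contains every attribute of R1, so R1 ∩ R2 → R1. The join is lossless.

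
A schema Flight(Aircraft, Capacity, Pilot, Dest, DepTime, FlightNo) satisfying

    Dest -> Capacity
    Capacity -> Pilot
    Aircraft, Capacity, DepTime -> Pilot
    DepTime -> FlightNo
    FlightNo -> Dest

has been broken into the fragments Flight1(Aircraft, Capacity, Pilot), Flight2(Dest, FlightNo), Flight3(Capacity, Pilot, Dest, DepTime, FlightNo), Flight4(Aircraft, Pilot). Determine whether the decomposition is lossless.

No

Chase test. Columns are Aircraft, Capacity, Pilot, Dest, DepTime, FlightNo; row i has aⱼ where attribute j ∈ Flighti, else bᵢⱼ.
Initial tableau (one row per fragment):
  row 1: a1 a2 a3 b14 b15 b16
  row 2: b21 b22 b23 a4 b25 a6
  row 3: b31 a2 a3 a4 a5 a6
  row 4: a1 b42 a3 b44 b45 b46
Rows 2 and 3 agree on Dest; apply Dest→Capacity and equate their Capacity entries.
Rows 1 and 2 agree on Capacity; apply Capacity→Pilot and equate their Pilot entries.
No row becomes fully distinguished — the join is lossy.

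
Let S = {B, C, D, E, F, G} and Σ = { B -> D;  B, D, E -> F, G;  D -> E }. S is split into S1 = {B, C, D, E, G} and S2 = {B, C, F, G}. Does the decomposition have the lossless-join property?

Common attributes: S1 ∩ S2 = {B, C, G}.
Closure of {B, C, G}: B → D applies, adding D; D → E applies, adding E; B, D, E → F, G applies, adding F. So (B, C, G)⁺ = {B, C, D, E, F, G}.
This closure contains every attribute of S1, so S1 ∩ S2 → S1. The join is lossless.

Yes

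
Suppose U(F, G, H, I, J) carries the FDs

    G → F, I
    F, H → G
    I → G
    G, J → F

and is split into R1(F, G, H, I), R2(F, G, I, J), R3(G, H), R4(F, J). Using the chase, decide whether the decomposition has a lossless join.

No

Chase test. Columns are F, G, H, I, J; row i has aⱼ where attribute j ∈ Ri, else bᵢⱼ.
Initial tableau (one row per fragment):
  row 1: a1 a2 a3 a4 b15
  row 2: a1 a2 b23 a4 a5
  row 3: b31 a2 a3 b34 b35
  row 4: a1 b42 b43 b44 a5
Rows 1 and 3 agree on G; apply G→F, I and equate their F, I entries.
No row becomes fully distinguished — the join is lossy.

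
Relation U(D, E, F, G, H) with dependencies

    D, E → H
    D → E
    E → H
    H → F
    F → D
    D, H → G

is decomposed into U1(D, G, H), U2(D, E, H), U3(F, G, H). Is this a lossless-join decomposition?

Chase test. Columns are D, E, F, G, H; row i has aⱼ where attribute j ∈ Ui, else bᵢⱼ.
Initial tableau (one row per fragment):
  row 1: a1 b12 b13 a4 a5
  row 2: a1 a2 b23 b24 a5
  row 3: b31 b32 a3 a4 a5
Rows 1 and 2 agree on D; apply D→E and equate their E entries.
Rows 1 and 2 agree on H; apply H→F and equate their F entries.
Rows 1 and 3 agree on H; apply H→F and equate their F entries.
Rows 1 and 3 agree on F; apply F→D and equate their D entries.
Rows 1 and 2 agree on D, H; apply D, H→G and equate their G entries.
Rows 1 and 3 agree on D; apply D→E and equate their E entries.
Row 1 is now all distinguished symbols — the join is lossless.

Yes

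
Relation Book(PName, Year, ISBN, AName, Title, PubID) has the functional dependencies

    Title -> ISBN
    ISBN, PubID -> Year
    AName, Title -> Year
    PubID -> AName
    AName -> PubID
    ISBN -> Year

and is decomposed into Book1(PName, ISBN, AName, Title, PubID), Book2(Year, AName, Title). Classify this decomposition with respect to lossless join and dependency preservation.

lossless but not dependency-preserving

Lossless test: (AName, Title)⁺ = {Year, ISBN, AName, Title, PubID}, which contains all of one fragment — lossless.
Dependency preservation: the restricted closure of {ISBN, PubID} across the fragments never reaches {Year}, so ISBN, PubID → Year cannot be enforced without a join — not preserved.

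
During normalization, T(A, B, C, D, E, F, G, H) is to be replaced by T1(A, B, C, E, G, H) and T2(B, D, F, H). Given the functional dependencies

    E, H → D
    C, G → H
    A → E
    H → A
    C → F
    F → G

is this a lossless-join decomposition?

Common attributes: T1 ∩ T2 = {B, H}.
Closure of {B, H}: H → A applies, adding A; A → E applies, adding E; E, H → D applies, adding D. So (B, H)⁺ = {A, B, D, E, H}.
The closure contains neither all of T1 = {A, B, C, E, G, H} nor all of T2 = {B, D, F, H}, so the common attributes are not a superkey of either fragment. The join is lossy.

No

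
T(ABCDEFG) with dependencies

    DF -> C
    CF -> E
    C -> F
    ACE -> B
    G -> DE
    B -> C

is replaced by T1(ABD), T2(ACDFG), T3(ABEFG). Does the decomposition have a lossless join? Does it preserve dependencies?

Lossless test (chase): Rows 2 and 3 agree on G; apply G→DE and equate their DE entries. Rows 1 and 3 agree on B; apply B→C and equate their C entries. Rows 2 and 3 agree on DF; apply DF→C and equate their C entries. Rows 1 and 2 agree on C; apply C→F and equate their F entries. Rows 2 and 3 agree on ACE; apply ACE→B and equate their B entries. Rows 1 and 2 agree on CF; apply CF→E and equate their E entries. Row 2 is now all distinguished symbols — the join is lossless.
Dependency preservation: the restricted closure of {CF} across the fragments never reaches {E}, so CF → E cannot be enforced without a join — not preserved.

lossless but not dependency-preserving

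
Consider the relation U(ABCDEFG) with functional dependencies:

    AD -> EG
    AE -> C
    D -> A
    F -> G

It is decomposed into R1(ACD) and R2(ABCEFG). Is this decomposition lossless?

No

Common attributes: R1 ∩ R2 = {AC}.
No dependency enlarges {AC}, so (AC)⁺ = {AC}.
The closure contains neither all of R1 = {ACD} nor all of R2 = {ABCEFG}, so the common attributes are not a superkey of either fragment. The join is lossy.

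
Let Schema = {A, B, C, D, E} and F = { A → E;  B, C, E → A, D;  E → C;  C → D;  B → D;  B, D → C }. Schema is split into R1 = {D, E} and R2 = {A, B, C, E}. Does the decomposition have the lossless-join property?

Common attributes: R1 ∩ R2 = {E}.
Closure of {E}: E → C applies, adding C; C → D applies, adding D. So (E)⁺ = {C, D, E}.
This closure contains every attribute of R1, so R1 ∩ R2 → R1. The join is lossless.

Yes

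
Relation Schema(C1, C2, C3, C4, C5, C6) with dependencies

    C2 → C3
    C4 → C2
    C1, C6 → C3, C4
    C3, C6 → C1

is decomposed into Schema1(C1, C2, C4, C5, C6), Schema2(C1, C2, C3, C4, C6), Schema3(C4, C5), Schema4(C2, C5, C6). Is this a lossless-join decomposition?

Chase test. Columns are C1, C2, C3, C4, C5, C6; row i has aⱼ where attribute j ∈ Schemai, else bᵢⱼ.
Initial tableau (one row per fragment):
  row 1: a1 a2 b13 a4 a5 a6
  row 2: a1 a2 a3 a4 b25 a6
  row 3: b31 b32 b33 a4 a5 b36
  row 4: b41 a2 b43 b44 a5 a6
Rows 1 and 2 agree on C2; apply C2→C3 and equate their C3 entries.
Rows 1 and 4 agree on C2; apply C2→C3 and equate their C3 entries.
Rows 1 and 3 agree on C4; apply C4→C2 and equate their C2 entries.
Rows 1 and 4 agree on C3, C6; apply C3, C6→C1 and equate their C1 entries.
Rows 1 and 3 agree on C2; apply C2→C3 and equate their C3 entries.
Rows 1 and 4 agree on C1, C6; apply C1, C6→C3, C4 and equate their C3, C4 entries.
Row 1 is now all distinguished symbols — the join is lossless.

Yes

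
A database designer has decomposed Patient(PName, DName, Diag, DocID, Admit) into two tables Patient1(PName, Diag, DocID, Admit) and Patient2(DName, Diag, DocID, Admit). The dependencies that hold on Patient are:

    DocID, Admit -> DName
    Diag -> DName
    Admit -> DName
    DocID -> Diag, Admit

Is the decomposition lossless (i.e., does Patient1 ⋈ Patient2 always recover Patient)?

Yes

Common attributes: Patient1 ∩ Patient2 = {Diag, DocID, Admit}.
Closure of {Diag, DocID, Admit}: DocID, Admit → DName applies, adding DName. So (Diag, DocID, Admit)⁺ = {DName, Diag, DocID, Admit}.
This closure contains every attribute of Patient2, so Patient1 ∩ Patient2 → Patient2. The join is lossless.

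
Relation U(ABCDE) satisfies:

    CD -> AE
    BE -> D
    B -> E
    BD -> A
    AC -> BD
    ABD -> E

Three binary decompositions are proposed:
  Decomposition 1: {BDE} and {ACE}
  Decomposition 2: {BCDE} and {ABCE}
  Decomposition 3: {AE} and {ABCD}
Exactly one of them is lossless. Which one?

Decomposition 2

Decomposition 1: common = {E}, closure = {E} → lossy.
Decomposition 2: common = {BCE}, closure = {ABCDE} → lossless.
Decomposition 3: common = {A}, closure = {A} → lossy.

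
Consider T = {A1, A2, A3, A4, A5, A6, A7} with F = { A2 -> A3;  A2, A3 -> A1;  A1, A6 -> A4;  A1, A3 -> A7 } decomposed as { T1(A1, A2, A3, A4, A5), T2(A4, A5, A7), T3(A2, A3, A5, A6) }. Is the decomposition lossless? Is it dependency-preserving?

Lossless test (chase): Rows 1 and 3 agree on A2, A3; apply A2, A3→A1 and equate their A1 entries. Rows 1 and 3 agree on A1, A3; apply A1, A3→A7 and equate their A7 entries. No row becomes fully distinguished — the join is lossy.
Dependency preservation: the restricted closure of {A1, A6} across the fragments never reaches {A4}, so A1, A6 → A4 cannot be enforced without a join — not preserved.

lossy and not dependency-preserving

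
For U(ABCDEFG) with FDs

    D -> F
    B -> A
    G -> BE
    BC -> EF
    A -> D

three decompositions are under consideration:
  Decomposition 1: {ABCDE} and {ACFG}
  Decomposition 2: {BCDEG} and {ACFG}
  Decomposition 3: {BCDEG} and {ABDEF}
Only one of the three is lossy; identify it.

Decomposition 1: common = {AC}, closure = {ACDF} → lossy.
Decomposition 2: common = {CG}, closure = {ABCDEFG} → lossless.
Decomposition 3: common = {BDE}, closure = {ABDEF} → lossless.

Decomposition 1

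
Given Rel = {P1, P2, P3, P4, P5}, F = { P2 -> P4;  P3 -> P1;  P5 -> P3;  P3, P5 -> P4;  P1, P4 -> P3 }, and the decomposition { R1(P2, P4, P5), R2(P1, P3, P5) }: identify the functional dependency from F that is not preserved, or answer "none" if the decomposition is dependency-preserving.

P1, P4 -> P3

Check P1, P4 → P3: no single fragment contains all of {P1, P3, P4}, and the restricted closure of {P1, P4} across the fragments never reaches {P3}.
P2 → P4 is preserved.
P3 → P1 is preserved.
P5 → P3 is preserved.
P3, P5 → P4 is preserved.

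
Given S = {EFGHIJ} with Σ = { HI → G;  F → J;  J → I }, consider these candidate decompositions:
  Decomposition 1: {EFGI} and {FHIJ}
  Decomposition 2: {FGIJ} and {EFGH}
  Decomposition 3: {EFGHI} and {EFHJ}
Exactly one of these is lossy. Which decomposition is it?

Decomposition 1: common = {FI}, closure = {FIJ} → lossy.
Decomposition 2: common = {FG}, closure = {FGIJ} → lossless.
Decomposition 3: common = {EFH}, closure = {EFGHIJ} → lossless.

Decomposition 1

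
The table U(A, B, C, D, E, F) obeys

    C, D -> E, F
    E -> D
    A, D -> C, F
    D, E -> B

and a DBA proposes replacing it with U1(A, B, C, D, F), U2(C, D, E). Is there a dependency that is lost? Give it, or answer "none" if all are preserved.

Check D, E → B: no single fragment contains all of {B, D, E}, and the restricted closure of {D, E} across the fragments never reaches {B}.
C, D → E, F is preserved.
E → D is preserved.
A, D → C, F is preserved.

D, E -> B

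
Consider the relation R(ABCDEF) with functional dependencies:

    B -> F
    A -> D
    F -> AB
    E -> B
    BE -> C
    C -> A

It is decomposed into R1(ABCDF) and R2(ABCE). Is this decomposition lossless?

Common attributes: R1 ∩ R2 = {ABC}.
Closure of {ABC}: B → F applies, adding F; A → D applies, adding D. So (ABC)⁺ = {ABCDF}.
This closure contains every attribute of R1, so R1 ∩ R2 → R1. The join is lossless.

Yes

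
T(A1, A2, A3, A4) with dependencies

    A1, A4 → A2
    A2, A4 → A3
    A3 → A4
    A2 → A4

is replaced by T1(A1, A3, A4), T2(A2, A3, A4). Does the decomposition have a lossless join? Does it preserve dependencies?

Lossless test: (A3, A4)⁺ = {A3, A4}, which is a superkey of neither fragment — lossy.
Dependency preservation: the restricted closure of {A1, A4} across the fragments never reaches {A2}, so A1, A4 → A2 cannot be enforced without a join — not preserved.

lossy and not dependency-preserving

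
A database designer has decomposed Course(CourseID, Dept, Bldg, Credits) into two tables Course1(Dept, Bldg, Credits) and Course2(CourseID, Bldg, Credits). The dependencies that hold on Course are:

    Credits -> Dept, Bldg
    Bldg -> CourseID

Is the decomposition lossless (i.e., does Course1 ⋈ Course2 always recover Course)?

Yes

Common attributes: Course1 ∩ Course2 = {Bldg, Credits}.
Closure of {Bldg, Credits}: Credits → Dept, Bldg applies, adding Dept; Bldg → CourseID applies, adding CourseID. So (Bldg, Credits)⁺ = {CourseID, Dept, Bldg, Credits}.
This closure contains every attribute of Course1, so Course1 ∩ Course2 → Course1. The join is lossless.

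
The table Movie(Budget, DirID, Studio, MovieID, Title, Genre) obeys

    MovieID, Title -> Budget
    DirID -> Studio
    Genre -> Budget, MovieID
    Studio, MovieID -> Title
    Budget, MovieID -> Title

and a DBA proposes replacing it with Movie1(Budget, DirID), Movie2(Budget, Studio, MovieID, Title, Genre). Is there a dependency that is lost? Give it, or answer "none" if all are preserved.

DirID -> Studio

Check DirID → Studio: no single fragment contains all of {DirID, Studio}, and the restricted closure of {DirID} across the fragments never reaches {Studio}.
MovieID, Title → Budget is preserved.
Genre → Budget, MovieID is preserved.
Studio, MovieID → Title is preserved.
Budget, MovieID → Title is preserved.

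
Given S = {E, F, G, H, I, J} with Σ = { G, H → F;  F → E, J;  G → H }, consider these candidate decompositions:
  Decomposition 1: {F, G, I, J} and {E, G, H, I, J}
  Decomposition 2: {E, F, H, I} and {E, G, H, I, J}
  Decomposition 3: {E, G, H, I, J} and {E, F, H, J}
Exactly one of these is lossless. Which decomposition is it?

Decomposition 1: common = {G, I, J}, closure = {E, F, G, H, I, J} → lossless.
Decomposition 2: common = {E, H, I}, closure = {E, H, I} → lossy.
Decomposition 3: common = {E, H, J}, closure = {E, H, J} → lossy.

Decomposition 1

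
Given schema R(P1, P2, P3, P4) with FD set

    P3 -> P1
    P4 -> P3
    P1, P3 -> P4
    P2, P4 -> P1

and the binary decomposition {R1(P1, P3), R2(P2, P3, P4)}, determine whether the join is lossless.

Common attributes: R1 ∩ R2 = {P3}.
Closure of {P3}: P3 → P1 applies, adding P1; P1, P3 → P4 applies, adding P4. So (P3)⁺ = {P1, P3, P4}.
This closure contains every attribute of R1, so R1 ∩ R2 → R1. The join is lossless.

Yes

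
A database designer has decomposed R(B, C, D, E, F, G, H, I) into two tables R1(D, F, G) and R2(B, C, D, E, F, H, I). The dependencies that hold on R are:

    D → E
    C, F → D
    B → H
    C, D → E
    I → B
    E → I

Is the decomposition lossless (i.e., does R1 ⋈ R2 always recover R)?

No

Common attributes: R1 ∩ R2 = {D, F}.
Closure of {D, F}: D → E applies, adding E; E → I applies, adding I; I → B applies, adding B; B → H applies, adding H. So (D, F)⁺ = {B, D, E, F, H, I}.
The closure contains neither all of R1 = {D, F, G} nor all of R2 = {B, C, D, E, F, H, I}, so the common attributes are not a superkey of either fragment. The join is lossy.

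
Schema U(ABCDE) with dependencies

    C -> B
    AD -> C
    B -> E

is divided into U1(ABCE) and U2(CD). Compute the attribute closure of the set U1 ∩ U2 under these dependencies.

BCE

U1 ∩ U2 = {C}.
C → B applies, adding B
B → E applies, adding E
Closure: {BCE}.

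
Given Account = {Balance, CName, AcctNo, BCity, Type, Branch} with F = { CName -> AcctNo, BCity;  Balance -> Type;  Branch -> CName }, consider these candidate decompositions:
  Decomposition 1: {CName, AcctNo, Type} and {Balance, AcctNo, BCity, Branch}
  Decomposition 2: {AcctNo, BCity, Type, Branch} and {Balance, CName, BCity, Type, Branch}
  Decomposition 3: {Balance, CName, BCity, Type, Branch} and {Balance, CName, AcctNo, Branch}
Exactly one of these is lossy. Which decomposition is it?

Decomposition 1

Decomposition 1: common = {AcctNo}, closure = {AcctNo} → lossy.
Decomposition 2: common = {BCity, Type, Branch}, closure = {CName, AcctNo, BCity, Type, Branch} → lossless.
Decomposition 3: common = {Balance, CName, Branch}, closure = {Balance, CName, AcctNo, BCity, Type, Branch} → lossless.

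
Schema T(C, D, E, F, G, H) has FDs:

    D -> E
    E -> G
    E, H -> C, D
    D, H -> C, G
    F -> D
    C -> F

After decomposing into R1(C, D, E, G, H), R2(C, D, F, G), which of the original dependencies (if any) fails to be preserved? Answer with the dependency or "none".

none

D → E lies within R1.
E → G lies within R1.
E, H → C, D lies within R1.
D, H → C, G lies within R1.
F → D lies within R2.
C → F lies within R2.
Every dependency is enforceable on the fragments, so the decomposition is dependency-preserving.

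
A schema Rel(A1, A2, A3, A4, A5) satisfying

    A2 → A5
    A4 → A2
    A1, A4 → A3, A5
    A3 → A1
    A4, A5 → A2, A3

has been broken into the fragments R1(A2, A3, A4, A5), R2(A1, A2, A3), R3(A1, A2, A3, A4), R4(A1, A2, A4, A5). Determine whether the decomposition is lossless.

Chase test. Columns are A1, A2, A3, A4, A5; row i has aⱼ where attribute j ∈ Ri, else bᵢⱼ.
Initial tableau (one row per fragment):
  row 1: b11 a2 a3 a4 a5
  row 2: a1 a2 a3 b24 b25
  row 3: a1 a2 a3 a4 b35
  row 4: a1 a2 b43 a4 a5
Rows 1 and 2 agree on A2; apply A2→A5 and equate their A5 entries.
Rows 1 and 3 agree on A2; apply A2→A5 and equate their A5 entries.
Rows 3 and 4 agree on A1, A4; apply A1, A4→A3, A5 and equate their A3, A5 entries.
Rows 1 and 2 agree on A3; apply A3→A1 and equate their A1 entries.
Row 1 is now all distinguished symbols — the join is lossless.

Yes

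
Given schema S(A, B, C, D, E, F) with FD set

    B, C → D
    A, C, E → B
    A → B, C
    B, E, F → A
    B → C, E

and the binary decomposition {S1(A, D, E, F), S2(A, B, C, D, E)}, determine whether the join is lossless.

Yes

Common attributes: S1 ∩ S2 = {A, D, E}.
Closure of {A, D, E}: A → B, C applies, adding B, C. So (A, D, E)⁺ = {A, B, C, D, E}.
This closure contains every attribute of S2, so S1 ∩ S2 → S2. The join is lossless.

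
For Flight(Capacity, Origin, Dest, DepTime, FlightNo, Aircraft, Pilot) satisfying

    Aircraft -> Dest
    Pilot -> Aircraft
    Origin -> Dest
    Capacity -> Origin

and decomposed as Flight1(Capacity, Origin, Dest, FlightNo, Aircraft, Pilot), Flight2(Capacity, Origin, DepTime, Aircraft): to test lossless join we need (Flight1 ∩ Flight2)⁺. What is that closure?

Flight1 ∩ Flight2 = {Capacity, Origin, Aircraft}.
Aircraft → Dest applies, adding Dest
Closure: {Capacity, Origin, Dest, Aircraft}.

Capacity, Origin, Dest, Aircraft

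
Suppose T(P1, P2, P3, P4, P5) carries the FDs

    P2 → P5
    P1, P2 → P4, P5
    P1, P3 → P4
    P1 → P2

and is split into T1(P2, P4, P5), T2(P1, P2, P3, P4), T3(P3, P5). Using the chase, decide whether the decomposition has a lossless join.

Yes

Chase test. Columns are P1, P2, P3, P4, P5; row i has aⱼ where attribute j ∈ Ti, else bᵢⱼ.
Initial tableau (one row per fragment):
  row 1: b11 a2 b13 a4 a5
  row 2: a1 a2 a3 a4 b25
  row 3: b31 b32 a3 b34 a5
Rows 1 and 2 agree on P2; apply P2→P5 and equate their P5 entries.
Row 2 is now all distinguished symbols — the join is lossless.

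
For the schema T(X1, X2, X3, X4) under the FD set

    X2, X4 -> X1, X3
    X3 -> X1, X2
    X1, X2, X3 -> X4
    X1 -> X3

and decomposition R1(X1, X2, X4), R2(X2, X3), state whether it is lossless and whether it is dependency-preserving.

Lossless test: (X2)⁺ = {X2}, which is a superkey of neither fragment — lossy.
Dependency preservation: the restricted closure of {X2, X4} across the fragments never reaches {X1, X3}, so X2, X4 → X1, X3 cannot be enforced without a join — not preserved.

lossy and not dependency-preserving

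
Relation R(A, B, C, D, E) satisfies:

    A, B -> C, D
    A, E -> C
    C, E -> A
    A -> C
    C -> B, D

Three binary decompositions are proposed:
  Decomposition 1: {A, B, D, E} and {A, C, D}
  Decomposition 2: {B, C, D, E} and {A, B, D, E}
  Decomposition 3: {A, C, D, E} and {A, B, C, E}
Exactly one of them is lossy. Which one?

Decomposition 1: common = {A, D}, closure = {A, B, C, D} → lossless.
Decomposition 2: common = {B, D, E}, closure = {B, D, E} → lossy.
Decomposition 3: common = {A, C, E}, closure = {A, B, C, D, E} → lossless.

Decomposition 2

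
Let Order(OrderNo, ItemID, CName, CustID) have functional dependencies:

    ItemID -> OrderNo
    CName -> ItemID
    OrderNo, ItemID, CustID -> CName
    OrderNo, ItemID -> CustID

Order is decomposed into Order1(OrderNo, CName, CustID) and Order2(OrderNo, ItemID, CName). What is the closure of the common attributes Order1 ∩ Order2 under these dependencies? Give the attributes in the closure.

Order1 ∩ Order2 = {OrderNo, CName}.
CName → ItemID applies, adding ItemID
OrderNo, ItemID → CustID applies, adding CustID
Closure: {OrderNo, ItemID, CName, CustID}.

OrderNo, ItemID, CName, CustID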